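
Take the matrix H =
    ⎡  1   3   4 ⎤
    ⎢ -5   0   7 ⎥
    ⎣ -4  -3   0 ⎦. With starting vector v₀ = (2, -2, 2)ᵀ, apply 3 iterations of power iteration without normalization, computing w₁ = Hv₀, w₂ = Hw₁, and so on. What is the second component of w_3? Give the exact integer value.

w1 = Hv₀ = (4, 4, -2)
w2 = Hw1 = (8, -34, -28)
w3 = Hw2 = (-206, -236, 70)
The requested component of w3 is -236.

-236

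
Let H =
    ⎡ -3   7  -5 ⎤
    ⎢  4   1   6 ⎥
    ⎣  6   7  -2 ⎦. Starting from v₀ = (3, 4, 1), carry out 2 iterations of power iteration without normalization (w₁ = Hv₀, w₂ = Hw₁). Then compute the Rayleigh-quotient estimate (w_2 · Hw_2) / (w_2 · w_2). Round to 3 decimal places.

w1 = Hv₀ = (14, 22, 44)
w2 = Hw1 = (-108, 342, 150)
Hw2 = (1968, 810, 1446)
w2·Hw2 = (-108)·1968 + 342·810 + 150·1446 = 281376; w2·w2 = (-108)·(-108) + 342·342 + 150·150 = 151128
λ ≈ 281376/151128 = 1.862

λ ≈ 1.862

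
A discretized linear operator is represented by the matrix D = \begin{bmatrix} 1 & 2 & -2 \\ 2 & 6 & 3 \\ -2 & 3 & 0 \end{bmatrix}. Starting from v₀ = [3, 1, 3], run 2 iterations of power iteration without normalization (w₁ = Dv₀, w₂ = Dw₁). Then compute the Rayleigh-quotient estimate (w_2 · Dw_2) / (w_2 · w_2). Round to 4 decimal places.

w1 = Dv₀ = (1·3 + 2·1 + (-2)·3; 2·3 + 6·1 + 3·3; (-2)·3 + 3·1 + 0·3) = (-1, 21, -3)
w2 = Dw1 = (1·(-1) + 2·21 + (-2)·(-3); 2·(-1) + 6·21 + 3·(-3); (-2)·(-1) + 3·21 + 0·(-3)) = (47, 115, 65)
Dw2 = (147, 979, 251)
w2·Dw2 = 47·147 + 115·979 + 65·251 = 135809; w2·w2 = 47·47 + 115·115 + 65·65 = 19659
λ ≈ 135809/19659 = 6.9082

λ ≈ 6.9082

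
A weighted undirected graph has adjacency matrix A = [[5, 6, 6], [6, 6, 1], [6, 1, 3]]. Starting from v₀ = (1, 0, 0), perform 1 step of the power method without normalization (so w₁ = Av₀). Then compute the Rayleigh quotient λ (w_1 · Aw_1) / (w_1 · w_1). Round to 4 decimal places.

w1 = Av₀ = (5·1 + 6·0 + 6·0; 6·1 + 6·0 + 1·0; 6·1 + 1·0 + 3·0) = (5, 6, 6)
Aw1 = (97, 72, 54)
w1·Aw1 = 5·97 + 6·72 + 6·54 = 1241; w1·w1 = 5·5 + 6·6 + 6·6 = 97
λ ≈ 1241/97 = 12.7938

12.7938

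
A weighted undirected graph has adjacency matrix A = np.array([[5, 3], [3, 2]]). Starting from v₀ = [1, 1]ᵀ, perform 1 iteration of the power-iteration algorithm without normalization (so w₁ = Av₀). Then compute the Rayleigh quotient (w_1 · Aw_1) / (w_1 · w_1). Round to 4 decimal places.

λ ≈ 6.8539

w1 = Av₀ = (5·1 + 3·1; 3·1 + 2·1) = (8, 5)
Aw1 = (55, 34)
w1·Aw1 = 8·55 + 5·34 = 610; w1·w1 = 8·8 + 5·5 = 89
λ ≈ 610/89 = 6.8539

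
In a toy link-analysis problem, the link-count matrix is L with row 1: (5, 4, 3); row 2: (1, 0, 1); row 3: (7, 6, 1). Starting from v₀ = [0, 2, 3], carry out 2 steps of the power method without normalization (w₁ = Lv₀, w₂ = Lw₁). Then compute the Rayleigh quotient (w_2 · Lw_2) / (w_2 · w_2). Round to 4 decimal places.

8.9527

w1 = Lv₀ = (17, 3, 15)
w2 = Lw1 = (142, 32, 152)
Lw2 = (1294, 294, 1338)
w2·Lw2 = 142·1294 + 32·294 + 152·1338 = 396532; w2·w2 = 142·142 + 32·32 + 152·152 = 44292
λ ≈ 396532/44292 = 8.9527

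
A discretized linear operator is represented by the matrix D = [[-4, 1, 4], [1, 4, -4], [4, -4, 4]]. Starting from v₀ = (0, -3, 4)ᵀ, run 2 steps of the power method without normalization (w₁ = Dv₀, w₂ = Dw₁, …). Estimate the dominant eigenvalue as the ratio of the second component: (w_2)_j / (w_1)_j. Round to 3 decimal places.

7.536

w1 = Dv₀ = (13, -28, 28)
w2 = Dw1 = (32, -211, 276)
Ratio at component: -211 / -28 = 7.536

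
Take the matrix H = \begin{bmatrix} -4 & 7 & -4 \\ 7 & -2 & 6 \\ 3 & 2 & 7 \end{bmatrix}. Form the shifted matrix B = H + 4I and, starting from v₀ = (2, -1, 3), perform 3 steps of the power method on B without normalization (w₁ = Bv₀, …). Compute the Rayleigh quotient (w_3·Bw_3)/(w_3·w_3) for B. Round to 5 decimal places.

μ ≈ 11.23134

B = H + 4I has rows (0, 7, -4); (7, 2, 6); (3, 2, 11)
w1 = Bv₀ = (-19, 30, 37)
w2 = Bw1 = (62, 149, 410)
w3 = Bw2 = (-597, 3192, 4994)
Bw3 = (2368, 32169, 59527)
w3·Bw3 = 398547590; w3·w3 = 35485309; μ ≈ 398547590/35485309 = 11.23134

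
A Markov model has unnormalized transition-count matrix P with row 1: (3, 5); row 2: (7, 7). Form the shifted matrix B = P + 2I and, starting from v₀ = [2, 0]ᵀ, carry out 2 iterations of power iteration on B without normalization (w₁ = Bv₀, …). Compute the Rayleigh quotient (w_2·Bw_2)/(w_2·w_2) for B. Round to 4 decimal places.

13.2533

B = P + 2I has rows (5, 5); (7, 9)
w1 = Bv₀ = (5·2 + 5·0; 7·2 + 9·0) = (10, 14)
w2 = Bw1 = (5·10 + 5·14; 7·10 + 9·14) = (120, 196)
Bw2 = (1580, 2604)
w2·Bw2 = 699984; w2·w2 = 52816; μ ≈ 699984/52816 = 13.2533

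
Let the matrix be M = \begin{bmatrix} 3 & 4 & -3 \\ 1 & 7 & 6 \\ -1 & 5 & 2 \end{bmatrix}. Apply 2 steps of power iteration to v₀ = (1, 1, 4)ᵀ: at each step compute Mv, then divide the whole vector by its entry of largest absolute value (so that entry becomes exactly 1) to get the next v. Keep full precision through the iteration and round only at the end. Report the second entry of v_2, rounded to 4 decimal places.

1.0000

Mv0 = (-5.00000, 32.00000, 12.00000); divide by 32.00000 → v1 = (-0.15625, 1.00000, 0.37500)
Mv1 = (2.40625, 9.09375, 5.90625); divide by 9.09375 → v2 = (0.26460, 1.00000, 0.64948)
Requested entry of v2: 291/291 = 1.0000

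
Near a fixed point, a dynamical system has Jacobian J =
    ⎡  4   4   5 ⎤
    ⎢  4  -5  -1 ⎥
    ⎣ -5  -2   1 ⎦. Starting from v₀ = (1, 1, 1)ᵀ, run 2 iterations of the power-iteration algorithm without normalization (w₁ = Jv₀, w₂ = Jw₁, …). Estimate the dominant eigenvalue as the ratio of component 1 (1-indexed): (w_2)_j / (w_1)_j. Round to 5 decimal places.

w1 = Jv₀ = (13, -2, -6)
w2 = Jw1 = (14, 68, -67)
Ratio at component: 14 / 13 = 1.07692

λ ≈ 1.07692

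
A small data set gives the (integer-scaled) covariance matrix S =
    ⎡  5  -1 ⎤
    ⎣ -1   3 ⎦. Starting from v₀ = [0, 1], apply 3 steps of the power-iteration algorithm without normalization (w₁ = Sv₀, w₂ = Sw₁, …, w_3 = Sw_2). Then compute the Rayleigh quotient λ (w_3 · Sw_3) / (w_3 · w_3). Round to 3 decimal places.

w1 = Sv₀ = (-1, 3)
w2 = Sw1 = (-8, 10)
w3 = Sw2 = (-50, 38)
Sw3 = (-288, 164)
w3·Sw3 = (-50)·(-288) + 38·164 = 20632; w3·w3 = (-50)·(-50) + 38·38 = 3944
λ ≈ 20632/3944 = 5.231

λ ≈ 5.231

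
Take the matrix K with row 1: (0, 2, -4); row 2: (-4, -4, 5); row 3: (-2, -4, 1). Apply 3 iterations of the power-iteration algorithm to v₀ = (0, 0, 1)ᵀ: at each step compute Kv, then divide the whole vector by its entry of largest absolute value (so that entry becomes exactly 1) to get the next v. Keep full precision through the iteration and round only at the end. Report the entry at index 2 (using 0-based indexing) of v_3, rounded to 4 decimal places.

0.3253

Kv0 = (-4.00000, 5.00000, 1.00000); divide by 5.00000 → v1 = (-0.80000, 1.00000, 0.20000)
Kv1 = (1.20000, 0.20000, -2.20000); divide by -2.20000 → v2 = (-0.54545, -0.09091, 1.00000)
Kv2 = (-4.18182, 7.54545, 2.45455); divide by 7.54545 → v3 = (-0.55422, 1.00000, 0.32530)
Requested entry of v3: -27/-83 = 0.3253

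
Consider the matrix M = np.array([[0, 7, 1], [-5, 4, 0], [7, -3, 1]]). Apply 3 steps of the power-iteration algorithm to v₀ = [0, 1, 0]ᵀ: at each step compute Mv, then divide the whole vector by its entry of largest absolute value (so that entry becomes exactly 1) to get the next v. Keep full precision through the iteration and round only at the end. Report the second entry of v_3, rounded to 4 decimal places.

Mv0 = (7.00000, 4.00000, -3.00000); divide by 7.00000 → v1 = (1.00000, 0.57143, -0.42857)
Mv1 = (3.57143, -2.71429, 4.85714); divide by 4.85714 → v2 = (0.73529, -0.55882, 1.00000)
Mv2 = (-2.91176, -5.91176, 7.82353); divide by 7.82353 → v3 = (-0.37218, -0.75564, 1.00000)
Requested entry of v3: -201/266 = -0.7556

-0.7556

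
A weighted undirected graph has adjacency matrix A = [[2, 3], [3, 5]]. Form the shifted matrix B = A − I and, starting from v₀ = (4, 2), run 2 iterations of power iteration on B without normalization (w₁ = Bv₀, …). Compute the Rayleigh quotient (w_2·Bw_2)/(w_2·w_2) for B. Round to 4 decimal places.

B = A − I has rows (1, 3); (3, 4)
w1 = Bv₀ = (1·4 + 3·2; 3·4 + 4·2) = (10, 20)
w2 = Bw1 = (1·10 + 3·20; 3·10 + 4·20) = (70, 110)
Bw2 = (400, 650)
w2·Bw2 = 99500; w2·w2 = 17000; μ ≈ 99500/17000 = 5.8529

5.8529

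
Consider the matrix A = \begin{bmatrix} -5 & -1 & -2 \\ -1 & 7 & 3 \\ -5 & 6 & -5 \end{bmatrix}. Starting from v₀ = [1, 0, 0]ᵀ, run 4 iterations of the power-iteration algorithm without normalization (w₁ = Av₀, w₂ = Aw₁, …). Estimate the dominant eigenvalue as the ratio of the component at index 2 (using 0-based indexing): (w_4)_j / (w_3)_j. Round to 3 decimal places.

-7.225

w1 = Av₀ = (-5, -1, -5)
w2 = Aw1 = (36, -17, 44)
w3 = Aw2 = (-251, -23, -502)
w4 = Aw3 = (2282, -1416, 3627)
Ratio at component: 3627 / -502 = -7.225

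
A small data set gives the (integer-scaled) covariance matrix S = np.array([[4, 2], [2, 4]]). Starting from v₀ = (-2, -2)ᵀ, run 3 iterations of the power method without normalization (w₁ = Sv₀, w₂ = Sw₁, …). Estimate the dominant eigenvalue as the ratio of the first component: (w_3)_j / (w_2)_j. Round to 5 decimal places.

w1 = Sv₀ = (4·(-2) + 2·(-2); 2·(-2) + 4·(-2)) = (-12, -12)
w2 = Sw1 = (4·(-12) + 2·(-12); 2·(-12) + 4·(-12)) = (-72, -72)
w3 = Sw2 = (-432, -432)
Ratio at component: -432 / -72 = 6.00000

6.00000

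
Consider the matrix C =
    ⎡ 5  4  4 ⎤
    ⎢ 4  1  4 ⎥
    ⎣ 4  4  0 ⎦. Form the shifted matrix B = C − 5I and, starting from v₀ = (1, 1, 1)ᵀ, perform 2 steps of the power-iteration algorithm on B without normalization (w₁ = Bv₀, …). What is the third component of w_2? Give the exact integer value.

33

B = C − 5I has rows (0, 4, 4); (4, -4, 4); (4, 4, -5)
w1 = Bv₀ = (0·1 + 4·1 + 4·1; 4·1 + (-4)·1 + 4·1; 4·1 + 4·1 + (-5)·1) = (8, 4, 3)
w2 = Bw1 = (0·8 + 4·4 + 4·3; 4·8 + (-4)·4 + 4·3; 4·8 + 4·4 + (-5)·3) = (28, 28, 33)
Requested component of w2: 33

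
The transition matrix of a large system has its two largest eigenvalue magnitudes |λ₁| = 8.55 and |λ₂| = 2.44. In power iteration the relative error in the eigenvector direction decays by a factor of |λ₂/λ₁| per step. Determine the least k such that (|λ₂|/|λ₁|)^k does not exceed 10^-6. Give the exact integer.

12

|λ₂/λ₁| = 2.44/8.55 = 0.28538
Need k ≥ ln(10^-6) / ln(0.28538) = -13.8155 / -1.2539 ≈ 11.018
Smallest integer k satisfying the bound: 12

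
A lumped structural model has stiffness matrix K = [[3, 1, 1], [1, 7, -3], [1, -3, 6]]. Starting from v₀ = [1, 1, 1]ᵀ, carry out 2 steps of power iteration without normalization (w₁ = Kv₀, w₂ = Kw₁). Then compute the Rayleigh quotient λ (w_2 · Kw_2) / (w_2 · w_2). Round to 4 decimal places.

w1 = Kv₀ = (5, 5, 4)
w2 = Kw1 = (24, 28, 14)
Kw2 = (114, 178, 24)
w2·Kw2 = 24·114 + 28·178 + 14·24 = 8056; w2·w2 = 24·24 + 28·28 + 14·14 = 1556
λ ≈ 8056/1556 = 5.1774

λ ≈ 5.1774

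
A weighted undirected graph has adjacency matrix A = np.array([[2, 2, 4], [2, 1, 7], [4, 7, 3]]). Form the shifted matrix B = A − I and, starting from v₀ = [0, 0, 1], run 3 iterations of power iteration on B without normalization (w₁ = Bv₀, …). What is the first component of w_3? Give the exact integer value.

346

B = A − I has rows (1, 2, 4); (2, 0, 7); (4, 7, 2)
w1 = Bv₀ = (1·0 + 2·0 + 4·1; 2·0 + 0·0 + 7·1; 4·0 + 7·0 + 2·1) = (4, 7, 2)
w2 = Bw1 = (1·4 + 2·7 + 4·2; 2·4 + 0·7 + 7·2; 4·4 + 7·7 + 2·2) = (26, 22, 69)
w3 = Bw2 = (346, 535, 396)
Requested component of w3: 346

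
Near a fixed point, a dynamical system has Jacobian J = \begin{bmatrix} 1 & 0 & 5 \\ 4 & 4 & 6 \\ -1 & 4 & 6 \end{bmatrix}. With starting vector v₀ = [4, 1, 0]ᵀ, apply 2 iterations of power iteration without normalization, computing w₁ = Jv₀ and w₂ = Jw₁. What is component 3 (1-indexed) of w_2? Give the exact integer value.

w1 = Jv₀ = (1·4 + 0·1 + 5·0; 4·4 + 4·1 + 6·0; (-1)·4 + 4·1 + 6·0) = (4, 20, 0)
w2 = Jw1 = (1·4 + 0·20 + 5·0; 4·4 + 4·20 + 6·0; (-1)·4 + 4·20 + 6·0) = (4, 96, 76)
The requested component of w2 is 76.

76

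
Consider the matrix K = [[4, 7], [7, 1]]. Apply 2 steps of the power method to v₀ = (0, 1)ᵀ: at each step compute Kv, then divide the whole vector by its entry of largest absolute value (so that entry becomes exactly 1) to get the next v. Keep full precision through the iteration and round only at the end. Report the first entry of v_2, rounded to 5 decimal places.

0.70000

Kv0 = (7.000000, 1.000000); divide by 7.000000 → v1 = (1.000000, 0.142857)
Kv1 = (5.000000, 7.142857); divide by 7.142857 → v2 = (0.700000, 1.000000)
Requested entry of v2: 35/50 = 0.70000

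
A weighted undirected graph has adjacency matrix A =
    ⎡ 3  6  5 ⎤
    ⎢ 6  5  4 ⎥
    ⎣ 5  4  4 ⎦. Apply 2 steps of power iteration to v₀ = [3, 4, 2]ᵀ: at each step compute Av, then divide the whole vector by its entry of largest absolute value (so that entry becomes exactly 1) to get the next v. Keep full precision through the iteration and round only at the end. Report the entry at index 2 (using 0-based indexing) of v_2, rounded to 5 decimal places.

0.86180

Av0 = (43.000000, 46.000000, 39.000000); divide by 46.000000 → v1 = (0.934783, 1.000000, 0.847826)
Av1 = (13.043478, 14.000000, 12.065217); divide by 14.000000 → v2 = (0.931677, 1.000000, 0.861801)
Requested entry of v2: 555/644 = 0.86180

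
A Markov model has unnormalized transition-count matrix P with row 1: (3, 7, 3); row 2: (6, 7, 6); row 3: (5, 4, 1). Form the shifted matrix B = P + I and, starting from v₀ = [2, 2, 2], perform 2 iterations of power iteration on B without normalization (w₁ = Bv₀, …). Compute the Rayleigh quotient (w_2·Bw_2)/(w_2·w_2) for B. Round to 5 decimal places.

μ ≈ 15.76930

B = P + I has rows (4, 7, 3); (6, 8, 6); (5, 4, 2)
w1 = Bv₀ = (28, 40, 22)
w2 = Bw1 = (458, 620, 344)
Bw2 = (7204, 9772, 5458)
w2·Bw2 = 11235624; w2·w2 = 712500; μ ≈ 11235624/712500 = 15.76930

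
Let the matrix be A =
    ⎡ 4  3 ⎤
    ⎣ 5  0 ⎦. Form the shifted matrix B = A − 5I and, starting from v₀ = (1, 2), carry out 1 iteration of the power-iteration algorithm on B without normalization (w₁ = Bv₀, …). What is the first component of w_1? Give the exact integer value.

5

B = A − 5I has rows (-1, 3); (5, -5)
w1 = Bv₀ = (5, -5)
Requested component of w1: 5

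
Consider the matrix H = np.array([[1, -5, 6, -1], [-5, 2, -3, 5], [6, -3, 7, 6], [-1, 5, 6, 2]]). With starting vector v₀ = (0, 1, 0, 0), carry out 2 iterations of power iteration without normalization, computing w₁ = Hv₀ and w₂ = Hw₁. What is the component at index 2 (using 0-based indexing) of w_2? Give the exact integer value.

-27

w1 = Hv₀ = (-5, 2, -3, 5)
w2 = Hw1 = (-38, 63, -27, 7)
The requested component of w2 is -27.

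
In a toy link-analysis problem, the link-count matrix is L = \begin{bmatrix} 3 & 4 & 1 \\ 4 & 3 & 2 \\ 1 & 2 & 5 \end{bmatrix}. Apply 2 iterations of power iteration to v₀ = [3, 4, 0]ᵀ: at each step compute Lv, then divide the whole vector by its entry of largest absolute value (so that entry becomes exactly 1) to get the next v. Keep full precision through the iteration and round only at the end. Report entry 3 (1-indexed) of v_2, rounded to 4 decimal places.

Lv0 = (25.00000, 24.00000, 11.00000); divide by 25.00000 → v1 = (1.00000, 0.96000, 0.44000)
Lv1 = (7.28000, 7.76000, 5.12000); divide by 7.76000 → v2 = (0.93814, 1.00000, 0.65979)
Requested entry of v2: 128/194 = 0.6598

0.6598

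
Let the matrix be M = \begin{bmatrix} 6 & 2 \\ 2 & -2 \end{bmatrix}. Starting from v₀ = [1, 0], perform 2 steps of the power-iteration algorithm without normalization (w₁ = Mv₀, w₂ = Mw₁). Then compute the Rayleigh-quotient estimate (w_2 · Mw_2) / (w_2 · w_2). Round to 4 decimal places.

6.4615

w1 = Mv₀ = (6·1 + 2·0; 2·1 + (-2)·0) = (6, 2)
w2 = Mw1 = (6·6 + 2·2; 2·6 + (-2)·2) = (40, 8)
Mw2 = (256, 64)
w2·Mw2 = 40·256 + 8·64 = 10752; w2·w2 = 40·40 + 8·8 = 1664
λ ≈ 10752/1664 = 6.4615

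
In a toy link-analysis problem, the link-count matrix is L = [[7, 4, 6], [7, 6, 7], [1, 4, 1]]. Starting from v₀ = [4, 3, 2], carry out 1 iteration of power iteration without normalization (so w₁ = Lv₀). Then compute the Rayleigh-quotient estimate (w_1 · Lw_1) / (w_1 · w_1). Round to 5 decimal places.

w1 = Lv₀ = (52, 60, 18)
Lw1 = (712, 850, 310)
w1·Lw1 = 52·712 + 60·850 + 18·310 = 93604; w1·w1 = 52·52 + 60·60 + 18·18 = 6628
λ ≈ 93604/6628 = 14.12251

14.12251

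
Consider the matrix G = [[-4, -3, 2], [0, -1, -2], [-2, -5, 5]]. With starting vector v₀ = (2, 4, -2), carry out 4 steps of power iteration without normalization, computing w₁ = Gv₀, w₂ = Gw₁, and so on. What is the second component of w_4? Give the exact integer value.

w1 = Gv₀ = ((-4)·2 + (-3)·4 + 2·(-2); 0·2 + (-1)·4 + (-2)·(-2); (-2)·2 + (-5)·4 + 5·(-2)) = (-24, 0, -34)
w2 = Gw1 = ((-4)·(-24) + (-3)·0 + 2·(-34); 0·(-24) + (-1)·0 + (-2)·(-34); (-2)·(-24) + (-5)·0 + 5·(-34)) = (28, 68, -122)
w3 = Gw2 = (-560, 176, -1006)
w4 = Gw3 = (-300, 1836, -4790)
The requested component of w4 is 1836.

1836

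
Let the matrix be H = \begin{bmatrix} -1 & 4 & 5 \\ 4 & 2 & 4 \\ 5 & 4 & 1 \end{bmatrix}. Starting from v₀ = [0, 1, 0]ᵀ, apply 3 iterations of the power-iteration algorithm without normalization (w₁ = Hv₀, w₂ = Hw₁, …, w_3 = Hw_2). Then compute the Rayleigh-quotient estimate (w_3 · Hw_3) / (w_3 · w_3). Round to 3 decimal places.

λ ≈ 9.373

w1 = Hv₀ = (4, 2, 4)
w2 = Hw1 = (24, 36, 32)
w3 = Hw2 = (280, 296, 296)
Hw3 = (2384, 2896, 2880)
w3·Hw3 = 280·2384 + 296·2896 + 296·2880 = 2377216; w3·w3 = 280·280 + 296·296 + 296·296 = 253632
λ ≈ 2377216/253632 = 9.373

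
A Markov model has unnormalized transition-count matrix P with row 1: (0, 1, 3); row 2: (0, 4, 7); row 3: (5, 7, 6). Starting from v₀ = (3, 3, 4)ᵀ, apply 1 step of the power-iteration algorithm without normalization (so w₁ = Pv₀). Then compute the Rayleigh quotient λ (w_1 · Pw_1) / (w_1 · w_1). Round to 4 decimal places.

w1 = Pv₀ = (0·3 + 1·3 + 3·4; 0·3 + 4·3 + 7·4; 5·3 + 7·3 + 6·4) = (15, 40, 60)
Pw1 = (220, 580, 715)
w1·Pw1 = 15·220 + 40·580 + 60·715 = 69400; w1·w1 = 15·15 + 40·40 + 60·60 = 5425
λ ≈ 69400/5425 = 12.7926

12.7926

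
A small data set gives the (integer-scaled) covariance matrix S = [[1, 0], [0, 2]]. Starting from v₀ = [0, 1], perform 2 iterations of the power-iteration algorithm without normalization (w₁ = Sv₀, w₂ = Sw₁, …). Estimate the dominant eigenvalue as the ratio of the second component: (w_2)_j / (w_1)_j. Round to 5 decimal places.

λ ≈ 2.00000

w1 = Sv₀ = (0, 2)
w2 = Sw1 = (0, 4)
Ratio at component: 4 / 2 = 2.00000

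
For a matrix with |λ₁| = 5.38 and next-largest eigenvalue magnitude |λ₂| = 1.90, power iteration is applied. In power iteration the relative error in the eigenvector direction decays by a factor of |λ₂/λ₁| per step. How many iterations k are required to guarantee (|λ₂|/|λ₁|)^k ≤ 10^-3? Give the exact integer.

|λ₂/λ₁| = 1.90/5.38 = 0.35316
Need k ≥ ln(10^-3) / ln(0.35316) = -6.9078 / -1.0408 ≈ 6.637
Smallest integer k satisfying the bound: 7

7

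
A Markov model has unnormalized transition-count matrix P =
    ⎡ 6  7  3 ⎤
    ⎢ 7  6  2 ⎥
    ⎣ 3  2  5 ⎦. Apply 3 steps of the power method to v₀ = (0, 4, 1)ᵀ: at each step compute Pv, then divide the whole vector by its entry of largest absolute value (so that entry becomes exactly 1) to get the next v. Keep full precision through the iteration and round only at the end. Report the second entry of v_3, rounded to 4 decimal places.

Pv0 = (31.00000, 26.00000, 13.00000); divide by 31.00000 → v1 = (1.00000, 0.83871, 0.41935)
Pv1 = (13.12903, 12.87097, 6.77419); divide by 13.12903 → v2 = (1.00000, 0.98034, 0.51597)
Pv2 = (14.41032, 13.91400, 7.54054); divide by 14.41032 → v3 = (1.00000, 0.96556, 0.52327)
Requested entry of v3: 5663/5865 = 0.9656

0.9656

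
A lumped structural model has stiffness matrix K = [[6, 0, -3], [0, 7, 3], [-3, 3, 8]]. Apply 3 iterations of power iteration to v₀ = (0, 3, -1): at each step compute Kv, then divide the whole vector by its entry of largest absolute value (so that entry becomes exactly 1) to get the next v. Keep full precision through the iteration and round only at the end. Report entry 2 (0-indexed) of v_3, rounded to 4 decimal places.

0.7213

Kv0 = (3.00000, 18.00000, 1.00000); divide by 18.00000 → v1 = (0.16667, 1.00000, 0.05556)
Kv1 = (0.83333, 7.16667, 2.94444); divide by 7.16667 → v2 = (0.11628, 1.00000, 0.41085)
Kv2 = (-0.53488, 8.23256, 5.93798); divide by 8.23256 → v3 = (-0.06497, 1.00000, 0.72128)
Requested entry of v3: 766/1062 = 0.7213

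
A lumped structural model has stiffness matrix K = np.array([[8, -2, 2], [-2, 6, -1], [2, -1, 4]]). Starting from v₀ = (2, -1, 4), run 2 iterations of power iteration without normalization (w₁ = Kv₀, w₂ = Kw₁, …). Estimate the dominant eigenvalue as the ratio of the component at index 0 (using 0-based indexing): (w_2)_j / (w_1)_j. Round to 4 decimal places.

w1 = Kv₀ = (8·2 + (-2)·(-1) + 2·4; (-2)·2 + 6·(-1) + (-1)·4; 2·2 + (-1)·(-1) + 4·4) = (26, -14, 21)
w2 = Kw1 = (8·26 + (-2)·(-14) + 2·21; (-2)·26 + 6·(-14) + (-1)·21; 2·26 + (-1)·(-14) + 4·21) = (278, -157, 150)
Ratio at component: 278 / 26 = 10.6923

λ ≈ 10.6923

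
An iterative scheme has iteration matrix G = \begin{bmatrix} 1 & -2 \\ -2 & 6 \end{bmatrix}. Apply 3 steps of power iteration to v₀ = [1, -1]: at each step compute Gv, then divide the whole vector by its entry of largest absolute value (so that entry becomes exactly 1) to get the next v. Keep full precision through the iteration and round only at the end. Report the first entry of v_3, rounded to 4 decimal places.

Gv0 = (3.00000, -8.00000); divide by -8.00000 → v1 = (-0.37500, 1.00000)
Gv1 = (-2.37500, 6.75000); divide by 6.75000 → v2 = (-0.35185, 1.00000)
Gv2 = (-2.35185, 6.70370); divide by 6.70370 → v3 = (-0.35083, 1.00000)
Requested entry of v3: 127/-362 = -0.3508

-0.3508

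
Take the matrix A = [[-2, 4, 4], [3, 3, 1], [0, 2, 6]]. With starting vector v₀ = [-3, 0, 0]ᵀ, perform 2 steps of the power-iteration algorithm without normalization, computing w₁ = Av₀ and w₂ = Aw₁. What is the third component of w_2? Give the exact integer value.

-18

w1 = Av₀ = ((-2)·(-3) + 4·0 + 4·0; 3·(-3) + 3·0 + 1·0; 0·(-3) + 2·0 + 6·0) = (6, -9, 0)
w2 = Aw1 = ((-2)·6 + 4·(-9) + 4·0; 3·6 + 3·(-9) + 1·0; 0·6 + 2·(-9) + 6·0) = (-48, -9, -18)
The requested component of w2 is -18.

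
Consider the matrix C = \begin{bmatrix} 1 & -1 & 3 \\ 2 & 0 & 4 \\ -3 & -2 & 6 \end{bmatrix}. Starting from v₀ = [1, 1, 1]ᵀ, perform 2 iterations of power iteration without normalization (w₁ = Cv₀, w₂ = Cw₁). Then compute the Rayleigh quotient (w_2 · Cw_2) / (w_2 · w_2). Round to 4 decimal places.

w1 = Cv₀ = (3, 6, 1)
w2 = Cw1 = (0, 10, -15)
Cw2 = (-55, -60, -110)
w2·Cw2 = 0·(-55) + 10·(-60) + (-15)·(-110) = 1050; w2·w2 = 0·0 + 10·10 + (-15)·(-15) = 325
λ ≈ 1050/325 = 3.2308

3.2308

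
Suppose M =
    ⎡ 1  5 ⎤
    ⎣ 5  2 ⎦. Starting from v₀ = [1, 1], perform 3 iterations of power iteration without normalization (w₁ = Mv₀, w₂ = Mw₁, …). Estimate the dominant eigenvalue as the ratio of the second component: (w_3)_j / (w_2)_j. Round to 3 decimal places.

w1 = Mv₀ = (1·1 + 5·1; 5·1 + 2·1) = (6, 7)
w2 = Mw1 = (1·6 + 5·7; 5·6 + 2·7) = (41, 44)
w3 = Mw2 = (261, 293)
Ratio at component: 293 / 44 = 6.659

6.659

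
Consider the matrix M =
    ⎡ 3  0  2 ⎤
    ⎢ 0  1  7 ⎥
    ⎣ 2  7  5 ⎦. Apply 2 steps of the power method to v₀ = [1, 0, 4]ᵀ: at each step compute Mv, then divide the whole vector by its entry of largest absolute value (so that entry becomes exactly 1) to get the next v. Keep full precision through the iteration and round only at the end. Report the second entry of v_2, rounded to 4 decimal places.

Mv0 = (11.00000, 28.00000, 22.00000); divide by 28.00000 → v1 = (0.39286, 1.00000, 0.78571)
Mv1 = (2.75000, 6.50000, 11.71429); divide by 11.71429 → v2 = (0.23476, 0.55488, 1.00000)
Requested entry of v2: 182/328 = 0.5549

0.5549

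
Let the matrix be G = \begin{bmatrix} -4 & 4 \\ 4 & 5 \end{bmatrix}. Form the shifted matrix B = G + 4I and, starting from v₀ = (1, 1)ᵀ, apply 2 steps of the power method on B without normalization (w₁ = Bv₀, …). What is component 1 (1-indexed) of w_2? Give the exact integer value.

52

B = G + 4I has rows (0, 4); (4, 9)
w1 = Bv₀ = (0·1 + 4·1; 4·1 + 9·1) = (4, 13)
w2 = Bw1 = (0·4 + 4·13; 4·4 + 9·13) = (52, 133)
Requested component of w2: 52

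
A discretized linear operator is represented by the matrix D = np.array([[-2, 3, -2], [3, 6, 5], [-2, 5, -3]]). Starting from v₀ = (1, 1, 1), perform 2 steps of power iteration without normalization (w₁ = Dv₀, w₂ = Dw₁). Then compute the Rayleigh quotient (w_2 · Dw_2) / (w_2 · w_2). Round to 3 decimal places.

λ ≈ 6.357

w1 = Dv₀ = ((-2)·1 + 3·1 + (-2)·1; 3·1 + 6·1 + 5·1; (-2)·1 + 5·1 + (-3)·1) = (-1, 14, 0)
w2 = Dw1 = ((-2)·(-1) + 3·14 + (-2)·0; 3·(-1) + 6·14 + 5·0; (-2)·(-1) + 5·14 + (-3)·0) = (44, 81, 72)
Dw2 = (11, 978, 101)
w2·Dw2 = 44·11 + 81·978 + 72·101 = 86974; w2·w2 = 44·44 + 81·81 + 72·72 = 13681
λ ≈ 86974/13681 = 6.357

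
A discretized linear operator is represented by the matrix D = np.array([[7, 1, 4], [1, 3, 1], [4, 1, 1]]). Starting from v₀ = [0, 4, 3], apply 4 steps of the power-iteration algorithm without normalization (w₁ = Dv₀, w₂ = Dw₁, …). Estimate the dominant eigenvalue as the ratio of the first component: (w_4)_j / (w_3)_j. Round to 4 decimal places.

λ ≈ 9.3654

w1 = Dv₀ = (7·0 + 1·4 + 4·3; 1·0 + 3·4 + 1·3; 4·0 + 1·4 + 1·3) = (16, 15, 7)
w2 = Dw1 = (7·16 + 1·15 + 4·7; 1·16 + 3·15 + 1·7; 4·16 + 1·15 + 1·7) = (155, 68, 86)
w3 = Dw2 = (1497, 445, 774)
w4 = Dw3 = (14020, 3606, 7207)
Ratio at component: 14020 / 1497 = 9.3654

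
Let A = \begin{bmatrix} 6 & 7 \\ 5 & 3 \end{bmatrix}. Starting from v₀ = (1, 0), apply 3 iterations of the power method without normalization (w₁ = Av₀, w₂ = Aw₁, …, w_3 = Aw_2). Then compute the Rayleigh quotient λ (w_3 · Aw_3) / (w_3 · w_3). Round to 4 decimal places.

10.6083

w1 = Av₀ = (6·1 + 7·0; 5·1 + 3·0) = (6, 5)
w2 = Aw1 = (6·6 + 7·5; 5·6 + 3·5) = (71, 45)
w3 = Aw2 = (741, 490)
Aw3 = (7876, 5175)
w3·Aw3 = 741·7876 + 490·5175 = 8371866; w3·w3 = 741·741 + 490·490 = 789181
λ ≈ 8371866/789181 = 10.6083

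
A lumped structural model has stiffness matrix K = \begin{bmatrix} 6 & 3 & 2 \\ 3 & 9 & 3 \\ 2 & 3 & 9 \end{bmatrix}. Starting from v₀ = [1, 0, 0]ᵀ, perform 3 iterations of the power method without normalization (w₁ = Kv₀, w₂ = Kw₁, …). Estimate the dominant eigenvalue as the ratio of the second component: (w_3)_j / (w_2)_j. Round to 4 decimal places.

w1 = Kv₀ = (6, 3, 2)
w2 = Kw1 = (49, 51, 39)
w3 = Kw2 = (525, 723, 602)
Ratio at component: 723 / 51 = 14.1765

14.1765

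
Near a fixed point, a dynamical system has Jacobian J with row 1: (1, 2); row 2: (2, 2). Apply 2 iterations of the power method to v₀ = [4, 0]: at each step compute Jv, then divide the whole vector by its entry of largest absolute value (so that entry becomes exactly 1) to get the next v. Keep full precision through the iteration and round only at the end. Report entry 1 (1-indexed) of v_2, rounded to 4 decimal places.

Jv0 = (4.00000, 8.00000); divide by 8.00000 → v1 = (0.50000, 1.00000)
Jv1 = (2.50000, 3.00000); divide by 3.00000 → v2 = (0.83333, 1.00000)
Requested entry of v2: 20/24 = 0.8333

0.8333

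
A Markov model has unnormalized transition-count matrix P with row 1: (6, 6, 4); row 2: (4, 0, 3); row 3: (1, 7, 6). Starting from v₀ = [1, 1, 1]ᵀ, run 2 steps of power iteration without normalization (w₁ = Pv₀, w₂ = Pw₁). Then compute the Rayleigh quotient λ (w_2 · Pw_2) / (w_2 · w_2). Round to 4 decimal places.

w1 = Pv₀ = (16, 7, 14)
w2 = Pw1 = (194, 106, 149)
Pw2 = (2396, 1223, 1830)
w2·Pw2 = 194·2396 + 106·1223 + 149·1830 = 867132; w2·w2 = 194·194 + 106·106 + 149·149 = 71073
λ ≈ 867132/71073 = 12.2006

λ ≈ 12.2006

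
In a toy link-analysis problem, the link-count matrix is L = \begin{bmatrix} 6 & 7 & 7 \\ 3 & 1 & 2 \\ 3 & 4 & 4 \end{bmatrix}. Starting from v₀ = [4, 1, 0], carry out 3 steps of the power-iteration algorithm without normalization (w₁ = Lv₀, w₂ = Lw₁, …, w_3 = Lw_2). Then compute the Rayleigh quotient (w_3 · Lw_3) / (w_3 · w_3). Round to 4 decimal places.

λ ≈ 12.2852

w1 = Lv₀ = (6·4 + 7·1 + 7·0; 3·4 + 1·1 + 2·0; 3·4 + 4·1 + 4·0) = (31, 13, 16)
w2 = Lw1 = (6·31 + 7·13 + 7·16; 3·31 + 1·13 + 2·16; 3·31 + 4·13 + 4·16) = (389, 138, 209)
w3 = Lw2 = (4763, 1723, 2555)
Lw3 = (58524, 21122, 31401)
w3·Lw3 = 4763·58524 + 1723·21122 + 2555·31401 = 395372573; w3·w3 = 4763·4763 + 1723·1723 + 2555·2555 = 32182923
λ ≈ 395372573/32182923 = 12.2852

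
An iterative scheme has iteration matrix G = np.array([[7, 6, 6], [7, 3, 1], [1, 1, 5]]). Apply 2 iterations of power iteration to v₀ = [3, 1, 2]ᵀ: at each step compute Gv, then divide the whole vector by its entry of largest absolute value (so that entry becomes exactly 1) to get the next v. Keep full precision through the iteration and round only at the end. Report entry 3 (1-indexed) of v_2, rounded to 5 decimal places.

Gv0 = (39.000000, 26.000000, 14.000000); divide by 39.000000 → v1 = (1.000000, 0.666667, 0.358974)
Gv1 = (13.153846, 9.358974, 3.461538); divide by 13.153846 → v2 = (1.000000, 0.711501, 0.263158)
Requested entry of v2: 135/513 = 0.26316

0.26316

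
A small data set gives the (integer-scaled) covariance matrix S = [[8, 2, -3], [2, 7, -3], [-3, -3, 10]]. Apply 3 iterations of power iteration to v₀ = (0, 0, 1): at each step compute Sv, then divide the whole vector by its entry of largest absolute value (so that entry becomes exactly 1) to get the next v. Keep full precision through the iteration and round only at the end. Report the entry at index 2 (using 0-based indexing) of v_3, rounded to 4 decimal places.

Sv0 = (-3.00000, -3.00000, 10.00000); divide by 10.00000 → v1 = (-0.30000, -0.30000, 1.00000)
Sv1 = (-6.00000, -5.70000, 11.80000); divide by 11.80000 → v2 = (-0.50847, -0.48305, 1.00000)
Sv2 = (-8.03390, -7.39831, 12.97458); divide by 12.97458 → v3 = (-0.61920, -0.57022, 1.00000)
Requested entry of v3: 1531/1531 = 1.0000

1.0000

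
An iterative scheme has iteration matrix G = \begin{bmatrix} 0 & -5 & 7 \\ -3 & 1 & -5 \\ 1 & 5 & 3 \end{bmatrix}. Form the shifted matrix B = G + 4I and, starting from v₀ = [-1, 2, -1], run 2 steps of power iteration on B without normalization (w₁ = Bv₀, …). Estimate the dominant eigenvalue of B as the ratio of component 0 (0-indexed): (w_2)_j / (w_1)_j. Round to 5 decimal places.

μ ≈ 7.61905

B = G + 4I has rows (4, -5, 7); (-3, 5, -5); (1, 5, 7)
w1 = Bv₀ = (4·(-1) + (-5)·2 + 7·(-1); (-3)·(-1) + 5·2 + (-5)·(-1); 1·(-1) + 5·2 + 7·(-1)) = (-21, 18, 2)
w2 = Bw1 = (4·(-21) + (-5)·18 + 7·2; (-3)·(-21) + 5·18 + (-5)·2; 1·(-21) + 5·18 + 7·2) = (-160, 143, 83)
Ratio: -160/-21 = 7.61905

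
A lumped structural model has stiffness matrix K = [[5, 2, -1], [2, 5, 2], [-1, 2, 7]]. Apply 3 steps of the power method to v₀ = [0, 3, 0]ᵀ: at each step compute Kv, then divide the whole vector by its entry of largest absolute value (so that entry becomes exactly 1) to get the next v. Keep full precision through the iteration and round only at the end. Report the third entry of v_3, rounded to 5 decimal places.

0.82449

Kv0 = (6.000000, 15.000000, 6.000000); divide by 15.000000 → v1 = (0.400000, 1.000000, 0.400000)
Kv1 = (3.600000, 6.600000, 4.400000); divide by 6.600000 → v2 = (0.545455, 1.000000, 0.666667)
Kv2 = (4.060606, 7.424242, 6.121212); divide by 7.424242 → v3 = (0.546939, 1.000000, 0.824490)
Requested entry of v3: 606/735 = 0.82449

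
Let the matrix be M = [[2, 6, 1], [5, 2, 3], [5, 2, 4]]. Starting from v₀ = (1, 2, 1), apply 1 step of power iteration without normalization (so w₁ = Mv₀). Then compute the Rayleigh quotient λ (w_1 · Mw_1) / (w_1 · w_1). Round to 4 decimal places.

λ ≈ 9.9331

w1 = Mv₀ = (2·1 + 6·2 + 1·1; 5·1 + 2·2 + 3·1; 5·1 + 2·2 + 4·1) = (15, 12, 13)
Mw1 = (115, 138, 151)
w1·Mw1 = 15·115 + 12·138 + 13·151 = 5344; w1·w1 = 15·15 + 12·12 + 13·13 = 538
λ ≈ 5344/538 = 9.9331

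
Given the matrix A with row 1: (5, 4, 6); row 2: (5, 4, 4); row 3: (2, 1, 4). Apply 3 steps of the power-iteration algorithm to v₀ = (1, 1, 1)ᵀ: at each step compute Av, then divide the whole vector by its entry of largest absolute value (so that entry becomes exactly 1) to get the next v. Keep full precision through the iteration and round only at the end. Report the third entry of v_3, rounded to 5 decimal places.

0.41089

Av0 = (15.000000, 13.000000, 7.000000); divide by 15.000000 → v1 = (1.000000, 0.866667, 0.466667)
Av1 = (11.266667, 10.333333, 4.733333); divide by 11.266667 → v2 = (1.000000, 0.917160, 0.420118)
Av2 = (11.189349, 10.349112, 4.597633); divide by 11.189349 → v3 = (1.000000, 0.924907, 0.410894)
Requested entry of v3: 777/1891 = 0.41089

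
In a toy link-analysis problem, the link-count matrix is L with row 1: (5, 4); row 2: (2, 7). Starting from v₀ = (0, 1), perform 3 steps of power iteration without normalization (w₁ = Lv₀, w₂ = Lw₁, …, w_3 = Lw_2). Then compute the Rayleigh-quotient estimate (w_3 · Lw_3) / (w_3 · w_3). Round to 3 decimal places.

w1 = Lv₀ = (5·0 + 4·1; 2·0 + 7·1) = (4, 7)
w2 = Lw1 = (5·4 + 4·7; 2·4 + 7·7) = (48, 57)
w3 = Lw2 = (468, 495)
Lw3 = (4320, 4401)
w3·Lw3 = 468·4320 + 495·4401 = 4200255; w3·w3 = 468·468 + 495·495 = 464049
λ ≈ 4200255/464049 = 9.051

9.051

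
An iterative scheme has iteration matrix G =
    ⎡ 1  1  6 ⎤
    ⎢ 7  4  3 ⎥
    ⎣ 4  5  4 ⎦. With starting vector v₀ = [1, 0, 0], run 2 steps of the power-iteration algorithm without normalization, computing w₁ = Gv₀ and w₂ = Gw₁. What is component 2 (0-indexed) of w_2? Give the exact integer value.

55

w1 = Gv₀ = (1·1 + 1·0 + 6·0; 7·1 + 4·0 + 3·0; 4·1 + 5·0 + 4·0) = (1, 7, 4)
w2 = Gw1 = (1·1 + 1·7 + 6·4; 7·1 + 4·7 + 3·4; 4·1 + 5·7 + 4·4) = (32, 47, 55)
The requested component of w2 is 55.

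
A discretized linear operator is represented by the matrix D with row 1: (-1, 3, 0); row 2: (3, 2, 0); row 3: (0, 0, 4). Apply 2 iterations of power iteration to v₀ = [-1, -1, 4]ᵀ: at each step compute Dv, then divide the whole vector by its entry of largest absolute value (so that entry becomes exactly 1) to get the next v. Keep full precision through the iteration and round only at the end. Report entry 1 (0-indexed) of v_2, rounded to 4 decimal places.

-0.2500

Dv0 = (-2.00000, -5.00000, 16.00000); divide by 16.00000 → v1 = (-0.12500, -0.31250, 1.00000)
Dv1 = (-0.81250, -1.00000, 4.00000); divide by 4.00000 → v2 = (-0.20313, -0.25000, 1.00000)
Requested entry of v2: -16/64 = -0.2500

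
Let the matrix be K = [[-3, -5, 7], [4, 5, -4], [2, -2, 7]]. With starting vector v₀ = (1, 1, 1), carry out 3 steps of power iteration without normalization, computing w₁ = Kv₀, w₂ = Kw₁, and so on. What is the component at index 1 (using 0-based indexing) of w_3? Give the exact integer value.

w1 = Kv₀ = (-1, 5, 7)
w2 = Kw1 = (27, -7, 37)
w3 = Kw2 = (213, -75, 327)
The requested component of w3 is -75.

-75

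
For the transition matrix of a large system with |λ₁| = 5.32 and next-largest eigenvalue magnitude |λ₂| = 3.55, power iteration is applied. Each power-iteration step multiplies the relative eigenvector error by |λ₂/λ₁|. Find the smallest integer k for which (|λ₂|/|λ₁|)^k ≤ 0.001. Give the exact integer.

18

|λ₂/λ₁| = 3.55/5.32 = 0.66729
Need k ≥ ln(0.001) / ln(0.66729) = -6.9078 / -0.4045 ≈ 17.076
Smallest integer k satisfying the bound: 18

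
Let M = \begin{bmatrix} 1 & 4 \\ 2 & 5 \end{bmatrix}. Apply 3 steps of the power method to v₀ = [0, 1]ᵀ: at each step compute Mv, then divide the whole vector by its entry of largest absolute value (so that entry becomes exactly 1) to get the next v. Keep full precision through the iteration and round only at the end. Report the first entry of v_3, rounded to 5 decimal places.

0.73239

Mv0 = (4.000000, 5.000000); divide by 5.000000 → v1 = (0.800000, 1.000000)
Mv1 = (4.800000, 6.600000); divide by 6.600000 → v2 = (0.727273, 1.000000)
Mv2 = (4.727273, 6.454545); divide by 6.454545 → v3 = (0.732394, 1.000000)
Requested entry of v3: 156/213 = 0.73239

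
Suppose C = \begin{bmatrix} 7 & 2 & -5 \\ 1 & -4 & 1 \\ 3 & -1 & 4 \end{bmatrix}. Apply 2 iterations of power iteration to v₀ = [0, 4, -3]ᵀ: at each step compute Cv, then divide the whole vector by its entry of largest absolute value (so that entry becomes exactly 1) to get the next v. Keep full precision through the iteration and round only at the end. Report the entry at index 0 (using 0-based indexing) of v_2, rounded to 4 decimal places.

1.0000

Cv0 = (23.00000, -19.00000, -16.00000); divide by 23.00000 → v1 = (1.00000, -0.82609, -0.69565)
Cv1 = (8.82609, 3.60870, 1.04348); divide by 8.82609 → v2 = (1.00000, 0.40887, 0.11823)
Requested entry of v2: 203/203 = 1.0000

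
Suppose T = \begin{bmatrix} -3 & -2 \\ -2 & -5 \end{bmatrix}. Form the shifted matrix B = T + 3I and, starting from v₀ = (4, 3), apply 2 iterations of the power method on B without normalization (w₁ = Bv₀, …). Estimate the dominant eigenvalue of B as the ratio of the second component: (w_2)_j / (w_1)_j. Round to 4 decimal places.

B = T + 3I has rows (0, -2); (-2, -2)
w1 = Bv₀ = (0·4 + (-2)·3; (-2)·4 + (-2)·3) = (-6, -14)
w2 = Bw1 = (0·(-6) + (-2)·(-14); (-2)·(-6) + (-2)·(-14)) = (28, 40)
Ratio: 40/-14 = -2.8571

μ ≈ -2.8571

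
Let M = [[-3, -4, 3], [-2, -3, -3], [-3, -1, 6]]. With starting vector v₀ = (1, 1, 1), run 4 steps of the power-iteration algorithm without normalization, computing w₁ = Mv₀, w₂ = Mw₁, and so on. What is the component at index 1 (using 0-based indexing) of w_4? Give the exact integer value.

w1 = Mv₀ = ((-3)·1 + (-4)·1 + 3·1; (-2)·1 + (-3)·1 + (-3)·1; (-3)·1 + (-1)·1 + 6·1) = (-4, -8, 2)
w2 = Mw1 = ((-3)·(-4) + (-4)·(-8) + 3·2; (-2)·(-4) + (-3)·(-8) + (-3)·2; (-3)·(-4) + (-1)·(-8) + 6·2) = (50, 26, 32)
w3 = Mw2 = (-158, -274, 16)
w4 = Mw3 = (1618, 1090, 844)
The requested component of w4 is 1090.

1090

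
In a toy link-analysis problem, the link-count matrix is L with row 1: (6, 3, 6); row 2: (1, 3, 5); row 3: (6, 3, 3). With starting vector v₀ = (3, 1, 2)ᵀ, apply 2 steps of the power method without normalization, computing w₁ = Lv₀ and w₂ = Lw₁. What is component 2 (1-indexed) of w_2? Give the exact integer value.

w1 = Lv₀ = (33, 16, 27)
w2 = Lw1 = (408, 216, 327)
The requested component of w2 is 216.

216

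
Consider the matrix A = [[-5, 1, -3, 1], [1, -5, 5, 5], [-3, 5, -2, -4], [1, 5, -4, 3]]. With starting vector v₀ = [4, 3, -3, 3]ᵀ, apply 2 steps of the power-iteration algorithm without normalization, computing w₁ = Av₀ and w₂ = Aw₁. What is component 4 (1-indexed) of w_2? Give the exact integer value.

w1 = Av₀ = ((-5)·4 + 1·3 + (-3)·(-3) + 1·3; 1·4 + (-5)·3 + 5·(-3) + 5·3; (-3)·4 + 5·3 + (-2)·(-3) + (-4)·3; 1·4 + 5·3 + (-4)·(-3) + 3·3) = (-5, -11, -3, 40)
w2 = Aw1 = ((-5)·(-5) + 1·(-11) + (-3)·(-3) + 1·40; 1·(-5) + (-5)·(-11) + 5·(-3) + 5·40; (-3)·(-5) + 5·(-11) + (-2)·(-3) + (-4)·40; 1·(-5) + 5·(-11) + (-4)·(-3) + 3·40) = (63, 235, -194, 72)
The requested component of w2 is 72.

72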